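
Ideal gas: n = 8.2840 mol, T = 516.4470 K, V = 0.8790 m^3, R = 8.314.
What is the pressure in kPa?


P = nRT/V = 8.2840 * 8.314 * 516.4470 / 0.8790
= 35569.3451 / 0.8790 = 40465.6941 Pa = 40.4657 kPa

40.4657 kPa


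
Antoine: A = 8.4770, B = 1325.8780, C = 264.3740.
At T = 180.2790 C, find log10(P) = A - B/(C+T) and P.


C+T = 444.6530
B/(C+T) = 2.9818
log10(P) = 8.4770 - 2.9818 = 5.4952
P = 10^5.4952 = 312733.0079 mmHg

312733.0079 mmHg


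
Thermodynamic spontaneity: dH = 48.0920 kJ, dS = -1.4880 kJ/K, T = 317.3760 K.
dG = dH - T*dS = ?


T*dS = 317.3760 * -1.4880 = -472.2555 kJ
dG = 48.0920 + 472.2555 = 520.3475 kJ (non-spontaneous)

dG = 520.3475 kJ, non-spontaneous


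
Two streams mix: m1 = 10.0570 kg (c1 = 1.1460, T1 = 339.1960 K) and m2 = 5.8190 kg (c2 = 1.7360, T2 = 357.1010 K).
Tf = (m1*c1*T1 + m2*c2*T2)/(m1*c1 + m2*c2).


num = 7516.7003
den = 21.6271
Tf = 347.5592 K

347.5592 K


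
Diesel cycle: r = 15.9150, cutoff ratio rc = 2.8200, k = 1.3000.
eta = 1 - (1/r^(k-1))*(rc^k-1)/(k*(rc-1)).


r^(k-1) = 2.2937
rc^k = 3.8488
eta = 0.4751 = 47.5068%

47.5068%


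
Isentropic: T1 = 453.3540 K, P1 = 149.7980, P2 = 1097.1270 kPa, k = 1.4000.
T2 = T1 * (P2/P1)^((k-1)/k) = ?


(k-1)/k = 0.2857
(P2/P1)^exp = 1.7663
T2 = 453.3540 * 1.7663 = 800.7725 K

800.7725 K


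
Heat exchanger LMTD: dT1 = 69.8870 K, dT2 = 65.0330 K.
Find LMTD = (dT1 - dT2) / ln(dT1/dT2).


dT1/dT2 = 1.0746
ln(dT1/dT2) = 0.0720
LMTD = 4.8540 / 0.0720 = 67.4309 K

67.4309 K


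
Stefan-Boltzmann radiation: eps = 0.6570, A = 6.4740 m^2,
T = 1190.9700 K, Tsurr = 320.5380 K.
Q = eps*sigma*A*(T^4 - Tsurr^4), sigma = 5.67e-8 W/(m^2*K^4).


T^4 = 2.0119e+12
Tsurr^4 = 1.0556e+10
Q = 0.6570 * 5.67e-8 * 6.4740 * 2.0013e+12 = 482658.1558 W

482658.1558 W


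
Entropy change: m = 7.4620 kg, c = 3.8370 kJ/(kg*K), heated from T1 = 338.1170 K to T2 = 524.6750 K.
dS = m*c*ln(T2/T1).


T2/T1 = 1.5518
ln(T2/T1) = 0.4394
dS = 7.4620 * 3.8370 * 0.4394 = 12.5804 kJ/K

12.5804 kJ/K


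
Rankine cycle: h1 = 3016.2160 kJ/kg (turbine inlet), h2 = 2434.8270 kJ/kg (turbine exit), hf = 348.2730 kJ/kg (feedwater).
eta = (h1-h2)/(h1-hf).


W = 581.3890 kJ/kg
Q_in = 2667.9430 kJ/kg
eta = 0.2179 = 21.7917%

eta = 21.7917%


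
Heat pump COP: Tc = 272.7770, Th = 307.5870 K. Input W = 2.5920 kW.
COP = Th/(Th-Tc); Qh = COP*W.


COP = 307.5870 / 34.8100 = 8.8362
Qh = 8.8362 * 2.5920 = 22.9033 kW

COP = 8.8362, Qh = 22.9033 kW


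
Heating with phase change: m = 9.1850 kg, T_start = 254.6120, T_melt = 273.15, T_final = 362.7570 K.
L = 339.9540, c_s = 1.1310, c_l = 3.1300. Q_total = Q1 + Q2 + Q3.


Q1 (sensible, solid) = 9.1850 * 1.1310 * 18.5380 = 192.5771 kJ
Q2 (latent) = 9.1850 * 339.9540 = 3122.4775 kJ
Q3 (sensible, liquid) = 9.1850 * 3.1300 * 89.6070 = 2576.1161 kJ
Q_total = 5891.1707 kJ

5891.1707 kJ


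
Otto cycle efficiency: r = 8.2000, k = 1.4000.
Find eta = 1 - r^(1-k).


r^(k-1) = 2.3202
eta = 1 - 1/2.3202 = 0.5690 = 56.9003%

56.9003%


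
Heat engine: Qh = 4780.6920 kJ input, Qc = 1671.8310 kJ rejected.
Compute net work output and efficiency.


W = 4780.6920 - 1671.8310 = 3108.8610 kJ
eta = 3108.8610 / 4780.6920 = 0.6503 = 65.0295%

W = 3108.8610 kJ, eta = 65.0295%


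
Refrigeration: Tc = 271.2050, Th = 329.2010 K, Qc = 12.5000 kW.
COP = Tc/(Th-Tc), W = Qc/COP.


COP = 271.2050 / 57.9960 = 4.6763
W = 12.5000 / 4.6763 = 2.6731 kW

COP = 4.6763, W = 2.6731 kW


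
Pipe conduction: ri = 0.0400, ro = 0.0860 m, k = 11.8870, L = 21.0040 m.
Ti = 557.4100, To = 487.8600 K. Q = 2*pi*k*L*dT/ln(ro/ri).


dT = 69.5500 K
ln(ro/ri) = 0.7655
Q = 2*pi*11.8870*21.0040*69.5500 / 0.7655 = 142535.9205 W

142535.9205 W


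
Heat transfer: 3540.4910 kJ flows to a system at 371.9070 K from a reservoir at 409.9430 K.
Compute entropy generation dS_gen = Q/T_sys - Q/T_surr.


dS_sys = 3540.4910/371.9070 = 9.5198 kJ/K
dS_surr = -3540.4910/409.9430 = -8.6365 kJ/K
dS_gen = 9.5198 - 8.6365 = 0.8833 kJ/K (irreversible)

dS_gen = 0.8833 kJ/K, irreversible


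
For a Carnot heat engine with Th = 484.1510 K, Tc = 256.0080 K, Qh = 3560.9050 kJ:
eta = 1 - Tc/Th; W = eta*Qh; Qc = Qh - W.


eta = 1 - 256.0080/484.1510 = 0.4712
W = 0.4712 * 3560.9050 = 1677.9797 kJ
Qc = 3560.9050 - 1677.9797 = 1882.9253 kJ

eta = 47.1223%, W = 1677.9797 kJ, Qc = 1882.9253 kJ


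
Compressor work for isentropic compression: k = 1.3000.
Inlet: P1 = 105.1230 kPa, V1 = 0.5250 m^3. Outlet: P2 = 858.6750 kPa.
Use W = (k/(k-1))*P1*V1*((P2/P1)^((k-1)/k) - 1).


(k-1)/k = 0.2308
(P2/P1)^exp = 1.6236
W = 4.3333 * 105.1230 * 0.5250 * (1.6236 - 1) = 149.1483 kJ

149.1483 kJ


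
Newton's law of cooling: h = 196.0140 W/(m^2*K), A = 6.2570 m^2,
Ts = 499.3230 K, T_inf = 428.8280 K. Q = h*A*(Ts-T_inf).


dT = 70.4950 K
Q = 196.0140 * 6.2570 * 70.4950 = 86459.2694 W

86459.2694 W


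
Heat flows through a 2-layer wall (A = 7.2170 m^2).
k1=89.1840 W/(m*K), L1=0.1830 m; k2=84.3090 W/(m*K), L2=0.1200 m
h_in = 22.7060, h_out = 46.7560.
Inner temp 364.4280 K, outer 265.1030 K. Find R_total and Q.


R_conv_in = 1/(22.7060*7.2170) = 0.0061
R_1 = 0.1830/(89.1840*7.2170) = 0.0003
R_2 = 0.1200/(84.3090*7.2170) = 0.0002
R_conv_out = 1/(46.7560*7.2170) = 0.0030
R_total = 0.0095 K/W
Q = 99.3250 / 0.0095 = 10403.2745 W

R_total = 0.0095 K/W, Q = 10403.2745 W


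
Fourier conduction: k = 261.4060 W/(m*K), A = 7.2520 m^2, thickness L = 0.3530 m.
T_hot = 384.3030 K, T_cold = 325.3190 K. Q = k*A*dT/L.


dT = 58.9840 K
Q = 261.4060 * 7.2520 * 58.9840 / 0.3530 = 316761.8440 W

316761.8440 W


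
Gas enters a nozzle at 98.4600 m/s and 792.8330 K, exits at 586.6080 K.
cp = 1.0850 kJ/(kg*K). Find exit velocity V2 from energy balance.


dT = 206.2250 K
2*cp*1000*dT = 447508.2500
V1^2 = 9694.3716
V2 = sqrt(457202.6216) = 676.1676 m/s

676.1676 m/s


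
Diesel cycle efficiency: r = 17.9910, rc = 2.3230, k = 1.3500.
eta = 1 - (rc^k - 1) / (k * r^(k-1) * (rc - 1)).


r^(k-1) = 2.7496
rc^k = 3.1201
eta = 0.5683 = 56.8292%

56.8292%


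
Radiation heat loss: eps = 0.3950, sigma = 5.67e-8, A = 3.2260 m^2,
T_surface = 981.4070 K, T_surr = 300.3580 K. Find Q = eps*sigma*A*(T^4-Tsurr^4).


T^4 = 9.2768e+11
Tsurr^4 = 8.1387e+09
Q = 0.3950 * 5.67e-8 * 3.2260 * 9.1954e+11 = 66437.6311 W

66437.6311 W


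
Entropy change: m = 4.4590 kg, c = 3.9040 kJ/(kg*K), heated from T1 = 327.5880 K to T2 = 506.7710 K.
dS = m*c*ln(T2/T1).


T2/T1 = 1.5470
ln(T2/T1) = 0.4363
dS = 4.4590 * 3.9040 * 0.4363 = 7.5951 kJ/K

7.5951 kJ/K


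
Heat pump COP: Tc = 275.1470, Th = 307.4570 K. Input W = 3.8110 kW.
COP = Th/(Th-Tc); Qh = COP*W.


COP = 307.4570 / 32.3100 = 9.5158
Qh = 9.5158 * 3.8110 = 36.2649 kW

COP = 9.5158, Qh = 36.2649 kW


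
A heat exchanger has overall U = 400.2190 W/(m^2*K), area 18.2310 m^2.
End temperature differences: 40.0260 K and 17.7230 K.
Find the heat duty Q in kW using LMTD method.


LMTD = 27.3769 K
Q = 400.2190 * 18.2310 * 27.3769 = 199752.3421 W = 199.7523 kW

199.7523 kW


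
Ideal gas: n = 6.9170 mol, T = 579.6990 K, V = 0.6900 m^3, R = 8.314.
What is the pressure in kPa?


P = nRT/V = 6.9170 * 8.314 * 579.6990 / 0.6900
= 33337.2942 / 0.6900 = 48314.9191 Pa = 48.3149 kPa

48.3149 kPa


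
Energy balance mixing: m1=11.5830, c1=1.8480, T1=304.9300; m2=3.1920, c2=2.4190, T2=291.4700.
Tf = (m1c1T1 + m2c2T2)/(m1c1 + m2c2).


num = 8777.7142
den = 29.1268
Tf = 301.3618 K

301.3618 K


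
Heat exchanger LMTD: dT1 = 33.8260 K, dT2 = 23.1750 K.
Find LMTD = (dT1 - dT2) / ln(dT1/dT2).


dT1/dT2 = 1.4596
ln(dT1/dT2) = 0.3782
LMTD = 10.6510 / 0.3782 = 28.1657 K

28.1657 K


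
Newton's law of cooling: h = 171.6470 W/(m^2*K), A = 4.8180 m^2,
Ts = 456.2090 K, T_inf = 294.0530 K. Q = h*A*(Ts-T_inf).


dT = 162.1560 K
Q = 171.6470 * 4.8180 * 162.1560 = 134102.2411 W

134102.2411 W


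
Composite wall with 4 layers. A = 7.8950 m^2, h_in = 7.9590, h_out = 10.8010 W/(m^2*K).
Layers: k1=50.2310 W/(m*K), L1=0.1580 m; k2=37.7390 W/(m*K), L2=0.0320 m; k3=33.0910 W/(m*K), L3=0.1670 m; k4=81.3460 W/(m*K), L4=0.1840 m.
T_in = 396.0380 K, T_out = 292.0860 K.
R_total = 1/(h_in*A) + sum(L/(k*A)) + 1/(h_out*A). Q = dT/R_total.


R_conv_in = 1/(7.9590*7.8950) = 0.0159
R_1 = 0.1580/(50.2310*7.8950) = 0.0004
R_2 = 0.0320/(37.7390*7.8950) = 0.0001
R_3 = 0.1670/(33.0910*7.8950) = 0.0006
R_4 = 0.1840/(81.3460*7.8950) = 0.0003
R_conv_out = 1/(10.8010*7.8950) = 0.0117
R_total = 0.0291 K/W
Q = 103.9520 / 0.0291 = 3575.5724 W

R_total = 0.0291 K/W, Q = 3575.5724 W


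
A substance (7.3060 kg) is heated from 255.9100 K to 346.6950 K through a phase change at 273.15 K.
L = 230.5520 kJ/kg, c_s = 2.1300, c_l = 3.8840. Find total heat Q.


Q1 (sensible, solid) = 7.3060 * 2.1300 * 17.2400 = 268.2851 kJ
Q2 (latent) = 7.3060 * 230.5520 = 1684.4129 kJ
Q3 (sensible, liquid) = 7.3060 * 3.8840 * 73.5450 = 2086.9500 kJ
Q_total = 4039.6480 kJ

4039.6480 kJ


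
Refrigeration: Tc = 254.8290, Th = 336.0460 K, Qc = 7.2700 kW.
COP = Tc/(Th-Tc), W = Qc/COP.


COP = 254.8290 / 81.2170 = 3.1376
W = 7.2700 / 3.1376 = 2.3170 kW

COP = 3.1376, W = 2.3170 kW


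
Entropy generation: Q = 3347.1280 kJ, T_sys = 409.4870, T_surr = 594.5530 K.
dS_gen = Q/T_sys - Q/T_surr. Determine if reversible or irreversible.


dS_sys = 3347.1280/409.4870 = 8.1740 kJ/K
dS_surr = -3347.1280/594.5530 = -5.6297 kJ/K
dS_gen = 8.1740 - 5.6297 = 2.5443 kJ/K (irreversible)

dS_gen = 2.5443 kJ/K, irreversible


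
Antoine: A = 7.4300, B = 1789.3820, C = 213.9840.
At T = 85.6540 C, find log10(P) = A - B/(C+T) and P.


C+T = 299.6380
B/(C+T) = 5.9718
log10(P) = 7.4300 - 5.9718 = 1.4582
P = 10^1.4582 = 28.7202 mmHg

28.7202 mmHg


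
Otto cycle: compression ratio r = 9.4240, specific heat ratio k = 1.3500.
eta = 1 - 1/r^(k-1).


r^(k-1) = 2.1927
eta = 1 - 1/2.1927 = 0.5439 = 54.3945%

54.3945%


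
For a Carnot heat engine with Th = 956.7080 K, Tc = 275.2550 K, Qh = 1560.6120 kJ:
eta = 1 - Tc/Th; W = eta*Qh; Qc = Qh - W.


eta = 1 - 275.2550/956.7080 = 0.7123
W = 0.7123 * 1560.6120 = 1111.6074 kJ
Qc = 1560.6120 - 1111.6074 = 449.0046 kJ

eta = 71.2289%, W = 1111.6074 kJ, Qc = 449.0046 kJ


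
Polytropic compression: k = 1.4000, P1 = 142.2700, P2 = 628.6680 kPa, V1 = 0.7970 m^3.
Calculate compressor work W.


(k-1)/k = 0.2857
(P2/P1)^exp = 1.5289
W = 3.5000 * 142.2700 * 0.7970 * (1.5289 - 1) = 209.8929 kJ

209.8929 kJ


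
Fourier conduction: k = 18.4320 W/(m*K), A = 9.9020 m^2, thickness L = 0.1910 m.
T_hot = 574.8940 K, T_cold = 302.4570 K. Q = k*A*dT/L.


dT = 272.4370 K
Q = 18.4320 * 9.9020 * 272.4370 / 0.1910 = 260332.3303 W

260332.3303 W


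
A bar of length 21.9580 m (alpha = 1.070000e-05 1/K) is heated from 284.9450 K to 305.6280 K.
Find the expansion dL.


dT = 20.6830 K
dL = 1.070000e-05 * 21.9580 * 20.6830 = 0.004859 m
L_final = 21.962859 m

dL = 0.004859 m


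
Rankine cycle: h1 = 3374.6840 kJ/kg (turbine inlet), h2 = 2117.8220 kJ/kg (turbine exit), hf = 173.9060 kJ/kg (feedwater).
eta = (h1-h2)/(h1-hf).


W = 1256.8620 kJ/kg
Q_in = 3200.7780 kJ/kg
eta = 0.3927 = 39.2674%

eta = 39.2674%


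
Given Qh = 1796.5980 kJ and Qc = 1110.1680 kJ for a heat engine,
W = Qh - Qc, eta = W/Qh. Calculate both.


W = 1796.5980 - 1110.1680 = 686.4300 kJ
eta = 686.4300 / 1796.5980 = 0.3821 = 38.2072%

W = 686.4300 kJ, eta = 38.2072%


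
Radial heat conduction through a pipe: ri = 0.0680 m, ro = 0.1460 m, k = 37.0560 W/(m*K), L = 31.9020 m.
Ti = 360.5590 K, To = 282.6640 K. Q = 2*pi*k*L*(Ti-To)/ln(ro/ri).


dT = 77.8950 K
ln(ro/ri) = 0.7641
Q = 2*pi*37.0560*31.9020*77.8950 / 0.7641 = 757209.9543 W

757209.9543 W


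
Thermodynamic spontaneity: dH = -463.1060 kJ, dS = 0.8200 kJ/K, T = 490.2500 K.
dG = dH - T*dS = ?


T*dS = 490.2500 * 0.8200 = 402.0050 kJ
dG = -463.1060 - 402.0050 = -865.1110 kJ (spontaneous)

dG = -865.1110 kJ, spontaneous


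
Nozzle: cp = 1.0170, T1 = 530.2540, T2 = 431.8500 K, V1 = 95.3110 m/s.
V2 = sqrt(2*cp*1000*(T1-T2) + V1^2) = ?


dT = 98.4040 K
2*cp*1000*dT = 200153.7360
V1^2 = 9084.1867
V2 = sqrt(209237.9227) = 457.4253 m/s

457.4253 m/s


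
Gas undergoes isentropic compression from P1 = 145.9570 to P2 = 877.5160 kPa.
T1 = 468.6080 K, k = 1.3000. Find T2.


(k-1)/k = 0.2308
(P2/P1)^exp = 1.5128
T2 = 468.6080 * 1.5128 = 708.9015 K

708.9015 K


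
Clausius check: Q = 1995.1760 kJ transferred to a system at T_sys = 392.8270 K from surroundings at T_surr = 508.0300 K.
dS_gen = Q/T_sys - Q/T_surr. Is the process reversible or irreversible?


dS_sys = 1995.1760/392.8270 = 5.0790 kJ/K
dS_surr = -1995.1760/508.0300 = -3.9273 kJ/K
dS_gen = 5.0790 - 3.9273 = 1.1517 kJ/K (irreversible)

dS_gen = 1.1517 kJ/K, irreversible


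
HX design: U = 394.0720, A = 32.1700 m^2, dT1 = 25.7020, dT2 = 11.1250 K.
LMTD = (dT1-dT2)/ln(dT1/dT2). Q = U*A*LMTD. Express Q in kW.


LMTD = 17.4080 K
Q = 394.0720 * 32.1700 * 17.4080 = 220686.2779 W = 220.6863 kW

220.6863 kW


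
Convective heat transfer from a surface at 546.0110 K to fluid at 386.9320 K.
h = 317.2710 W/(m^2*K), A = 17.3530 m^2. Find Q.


dT = 159.0790 K
Q = 317.2710 * 17.3530 * 159.0790 = 875825.9251 W

875825.9251 W


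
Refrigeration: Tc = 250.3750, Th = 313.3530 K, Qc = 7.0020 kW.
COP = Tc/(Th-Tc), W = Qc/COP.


COP = 250.3750 / 62.9780 = 3.9756
W = 7.0020 / 3.9756 = 1.7612 kW

COP = 3.9756, W = 1.7612 kW


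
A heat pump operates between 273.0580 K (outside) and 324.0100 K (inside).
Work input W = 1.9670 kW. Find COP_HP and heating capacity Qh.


COP = 324.0100 / 50.9520 = 6.3591
Qh = 6.3591 * 1.9670 = 12.5084 kW

COP = 6.3591, Qh = 12.5084 kW


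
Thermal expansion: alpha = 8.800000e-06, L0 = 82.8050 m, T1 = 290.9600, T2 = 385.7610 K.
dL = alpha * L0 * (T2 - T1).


dT = 94.8010 K
dL = 8.800000e-06 * 82.8050 * 94.8010 = 0.069080 m
L_final = 82.874080 m

dL = 0.069080 m


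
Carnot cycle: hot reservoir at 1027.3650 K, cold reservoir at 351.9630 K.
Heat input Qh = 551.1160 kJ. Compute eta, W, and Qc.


eta = 1 - 351.9630/1027.3650 = 0.6574
W = 0.6574 * 551.1160 = 362.3102 kJ
Qc = 551.1160 - 362.3102 = 188.8058 kJ

eta = 65.7412%, W = 362.3102 kJ, Qc = 188.8058 kJ


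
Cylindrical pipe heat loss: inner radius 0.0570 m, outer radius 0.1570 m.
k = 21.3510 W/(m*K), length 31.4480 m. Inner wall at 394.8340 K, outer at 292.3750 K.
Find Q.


dT = 102.4590 K
ln(ro/ri) = 1.0132
Q = 2*pi*21.3510*31.4480*102.4590 / 1.0132 = 426627.0547 W

426627.0547 W


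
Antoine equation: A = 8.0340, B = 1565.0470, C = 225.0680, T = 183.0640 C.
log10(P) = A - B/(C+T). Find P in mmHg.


C+T = 408.1320
B/(C+T) = 3.8347
log10(P) = 8.0340 - 3.8347 = 4.1993
P = 10^4.1993 = 15824.9051 mmHg

15824.9051 mmHg


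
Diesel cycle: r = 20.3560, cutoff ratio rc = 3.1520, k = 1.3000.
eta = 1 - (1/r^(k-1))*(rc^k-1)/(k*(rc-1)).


r^(k-1) = 2.4695
rc^k = 4.4480
eta = 0.5009 = 50.0920%

50.0920%


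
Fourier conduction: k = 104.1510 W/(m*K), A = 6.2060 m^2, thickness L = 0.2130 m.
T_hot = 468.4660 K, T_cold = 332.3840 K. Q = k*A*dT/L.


dT = 136.0820 K
Q = 104.1510 * 6.2060 * 136.0820 / 0.2130 = 412948.8828 W

412948.8828 W


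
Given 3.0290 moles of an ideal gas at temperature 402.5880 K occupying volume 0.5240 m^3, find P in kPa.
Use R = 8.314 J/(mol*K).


P = nRT/V = 3.0290 * 8.314 * 402.5880 / 0.5240
= 10138.4163 / 0.5240 = 19348.1227 Pa = 19.3481 kPa

19.3481 kPa


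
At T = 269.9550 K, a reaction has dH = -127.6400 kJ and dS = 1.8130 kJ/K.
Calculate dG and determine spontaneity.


T*dS = 269.9550 * 1.8130 = 489.4284 kJ
dG = -127.6400 - 489.4284 = -617.0684 kJ (spontaneous)

dG = -617.0684 kJ, spontaneous


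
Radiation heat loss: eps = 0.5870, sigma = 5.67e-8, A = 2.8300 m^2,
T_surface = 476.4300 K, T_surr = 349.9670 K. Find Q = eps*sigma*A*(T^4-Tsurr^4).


T^4 = 5.1522e+10
Tsurr^4 = 1.5001e+10
Q = 0.5870 * 5.67e-8 * 2.8300 * 3.6522e+10 = 3440.0149 W

3440.0149 W


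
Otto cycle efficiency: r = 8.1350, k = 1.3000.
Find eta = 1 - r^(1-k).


r^(k-1) = 1.8755
eta = 1 - 1/1.8755 = 0.4668 = 46.6797%

46.6797%


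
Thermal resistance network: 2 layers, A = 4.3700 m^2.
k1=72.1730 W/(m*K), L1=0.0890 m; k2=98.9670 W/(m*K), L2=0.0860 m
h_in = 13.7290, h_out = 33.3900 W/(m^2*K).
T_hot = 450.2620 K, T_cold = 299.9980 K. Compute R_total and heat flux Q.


R_conv_in = 1/(13.7290*4.3700) = 0.0167
R_1 = 0.0890/(72.1730*4.3700) = 0.0003
R_2 = 0.0860/(98.9670*4.3700) = 0.0002
R_conv_out = 1/(33.3900*4.3700) = 0.0069
R_total = 0.0240 K/W
Q = 150.2640 / 0.0240 = 6260.4193 W

R_total = 0.0240 K/W, Q = 6260.4193 W


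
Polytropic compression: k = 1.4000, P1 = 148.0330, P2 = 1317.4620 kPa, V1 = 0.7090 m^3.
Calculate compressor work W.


(k-1)/k = 0.2857
(P2/P1)^exp = 1.8675
W = 3.5000 * 148.0330 * 0.7090 * (1.8675 - 1) = 318.6561 kJ

318.6561 kJ


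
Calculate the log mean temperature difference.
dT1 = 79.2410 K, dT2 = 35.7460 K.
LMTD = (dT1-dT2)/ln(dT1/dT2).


dT1/dT2 = 2.2168
ln(dT1/dT2) = 0.7961
LMTD = 43.4950 / 0.7961 = 54.6382 K

54.6382 K


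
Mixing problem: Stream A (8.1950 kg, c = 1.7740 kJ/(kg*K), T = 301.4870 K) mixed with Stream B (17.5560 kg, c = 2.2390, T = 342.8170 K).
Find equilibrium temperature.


num = 17858.4078
den = 53.8458
Tf = 331.6582 K

331.6582 K


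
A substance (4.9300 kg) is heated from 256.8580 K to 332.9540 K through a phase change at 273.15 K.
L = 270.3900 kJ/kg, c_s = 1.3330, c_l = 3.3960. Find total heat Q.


Q1 (sensible, solid) = 4.9300 * 1.3330 * 16.2920 = 107.0660 kJ
Q2 (latent) = 4.9300 * 270.3900 = 1333.0227 kJ
Q3 (sensible, liquid) = 4.9300 * 3.3960 * 59.8040 = 1001.2553 kJ
Q_total = 2441.3440 kJ

2441.3440 kJ


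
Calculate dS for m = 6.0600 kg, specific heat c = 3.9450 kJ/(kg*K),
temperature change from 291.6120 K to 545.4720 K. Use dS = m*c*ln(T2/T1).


T2/T1 = 1.8705
ln(T2/T1) = 0.6262
dS = 6.0600 * 3.9450 * 0.6262 = 14.9710 kJ/K

14.9710 kJ/K


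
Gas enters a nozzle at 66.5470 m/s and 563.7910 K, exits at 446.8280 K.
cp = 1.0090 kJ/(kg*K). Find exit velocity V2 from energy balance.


dT = 116.9630 K
2*cp*1000*dT = 236031.3340
V1^2 = 4428.5032
V2 = sqrt(240459.8372) = 490.3670 m/s

490.3670 m/s


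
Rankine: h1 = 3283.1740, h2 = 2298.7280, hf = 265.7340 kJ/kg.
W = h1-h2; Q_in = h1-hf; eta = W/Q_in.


W = 984.4460 kJ/kg
Q_in = 3017.4400 kJ/kg
eta = 0.3263 = 32.6252%

eta = 32.6252%


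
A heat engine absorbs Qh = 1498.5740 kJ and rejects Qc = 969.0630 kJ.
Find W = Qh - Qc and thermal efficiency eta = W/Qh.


W = 1498.5740 - 969.0630 = 529.5110 kJ
eta = 529.5110 / 1498.5740 = 0.3533 = 35.3343%

W = 529.5110 kJ, eta = 35.3343%


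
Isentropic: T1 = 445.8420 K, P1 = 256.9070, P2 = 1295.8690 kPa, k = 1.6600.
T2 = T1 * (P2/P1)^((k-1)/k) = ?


(k-1)/k = 0.3976
(P2/P1)^exp = 1.9029
T2 = 445.8420 * 1.9029 = 848.4018 K

848.4018 K


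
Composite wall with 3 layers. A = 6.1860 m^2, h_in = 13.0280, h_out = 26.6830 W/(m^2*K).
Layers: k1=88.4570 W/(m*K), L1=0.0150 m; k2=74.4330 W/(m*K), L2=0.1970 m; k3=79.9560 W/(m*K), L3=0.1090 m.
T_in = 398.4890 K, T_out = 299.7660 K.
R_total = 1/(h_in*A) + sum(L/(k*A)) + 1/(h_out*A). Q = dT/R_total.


R_conv_in = 1/(13.0280*6.1860) = 0.0124
R_1 = 0.0150/(88.4570*6.1860) = 2.7413e-05
R_2 = 0.1970/(74.4330*6.1860) = 0.0004
R_3 = 0.1090/(79.9560*6.1860) = 0.0002
R_conv_out = 1/(26.6830*6.1860) = 0.0061
R_total = 0.0191 K/W
Q = 98.7230 / 0.0191 = 5157.3205 W

R_total = 0.0191 K/W, Q = 5157.3205 W


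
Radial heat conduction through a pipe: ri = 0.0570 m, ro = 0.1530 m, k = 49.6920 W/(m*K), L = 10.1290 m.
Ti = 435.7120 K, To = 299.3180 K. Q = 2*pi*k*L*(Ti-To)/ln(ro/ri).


dT = 136.3940 K
ln(ro/ri) = 0.9874
Q = 2*pi*49.6920*10.1290*136.3940 / 0.9874 = 436858.6401 W

436858.6401 W


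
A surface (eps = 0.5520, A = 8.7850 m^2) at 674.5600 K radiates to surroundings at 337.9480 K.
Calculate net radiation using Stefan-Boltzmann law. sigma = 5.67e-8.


T^4 = 2.0705e+11
Tsurr^4 = 1.3044e+10
Q = 0.5520 * 5.67e-8 * 8.7850 * 1.9401e+11 = 53344.2242 W

53344.2242 W


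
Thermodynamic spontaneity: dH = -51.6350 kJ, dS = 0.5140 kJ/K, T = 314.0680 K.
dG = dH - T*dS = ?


T*dS = 314.0680 * 0.5140 = 161.4310 kJ
dG = -51.6350 - 161.4310 = -213.0660 kJ (spontaneous)

dG = -213.0660 kJ, spontaneous


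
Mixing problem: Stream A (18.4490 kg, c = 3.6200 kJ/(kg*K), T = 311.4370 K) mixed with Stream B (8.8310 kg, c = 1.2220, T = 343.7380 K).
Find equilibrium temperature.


num = 24508.8808
den = 77.5769
Tf = 315.9303 K

315.9303 K


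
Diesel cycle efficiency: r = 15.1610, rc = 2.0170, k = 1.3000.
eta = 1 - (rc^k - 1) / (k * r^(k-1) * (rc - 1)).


r^(k-1) = 2.2606
rc^k = 2.4895
eta = 0.5016 = 50.1613%

50.1613%


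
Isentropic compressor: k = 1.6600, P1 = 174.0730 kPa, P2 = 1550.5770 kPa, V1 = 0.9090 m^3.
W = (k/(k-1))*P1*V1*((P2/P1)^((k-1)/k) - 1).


(k-1)/k = 0.3976
(P2/P1)^exp = 2.3857
W = 2.5152 * 174.0730 * 0.9090 * (2.3857 - 1) = 551.4794 kJ

551.4794 kJ


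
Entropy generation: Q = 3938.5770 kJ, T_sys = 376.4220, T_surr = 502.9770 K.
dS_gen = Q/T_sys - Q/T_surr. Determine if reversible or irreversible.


dS_sys = 3938.5770/376.4220 = 10.4632 kJ/K
dS_surr = -3938.5770/502.9770 = -7.8305 kJ/K
dS_gen = 10.4632 - 7.8305 = 2.6327 kJ/K (irreversible)

dS_gen = 2.6327 kJ/K, irreversible


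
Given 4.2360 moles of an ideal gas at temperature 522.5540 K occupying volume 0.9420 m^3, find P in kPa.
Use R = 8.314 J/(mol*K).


P = nRT/V = 4.2360 * 8.314 * 522.5540 / 0.9420
= 18403.3611 / 0.9420 = 19536.4768 Pa = 19.5365 kPa

19.5365 kPa


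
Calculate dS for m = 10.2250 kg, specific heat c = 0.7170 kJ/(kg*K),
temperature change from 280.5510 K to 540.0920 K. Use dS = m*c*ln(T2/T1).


T2/T1 = 1.9251
ln(T2/T1) = 0.6550
dS = 10.2250 * 0.7170 * 0.6550 = 4.8019 kJ/K

4.8019 kJ/K


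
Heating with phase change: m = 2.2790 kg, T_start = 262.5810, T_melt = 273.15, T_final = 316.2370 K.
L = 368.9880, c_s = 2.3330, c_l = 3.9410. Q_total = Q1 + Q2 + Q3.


Q1 (sensible, solid) = 2.2790 * 2.3330 * 10.5690 = 56.1944 kJ
Q2 (latent) = 2.2790 * 368.9880 = 840.9237 kJ
Q3 (sensible, liquid) = 2.2790 * 3.9410 * 43.0870 = 386.9876 kJ
Q_total = 1284.1056 kJ

1284.1056 kJ


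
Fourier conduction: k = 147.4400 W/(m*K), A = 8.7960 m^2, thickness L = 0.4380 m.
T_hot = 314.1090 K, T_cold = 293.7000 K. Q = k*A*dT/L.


dT = 20.4090 K
Q = 147.4400 * 8.7960 * 20.4090 / 0.4380 = 60429.3827 W

60429.3827 W


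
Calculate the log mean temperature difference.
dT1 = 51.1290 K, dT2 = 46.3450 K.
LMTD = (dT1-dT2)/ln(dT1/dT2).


dT1/dT2 = 1.1032
ln(dT1/dT2) = 0.0982
LMTD = 4.7840 / 0.0982 = 48.6978 K

48.6978 K


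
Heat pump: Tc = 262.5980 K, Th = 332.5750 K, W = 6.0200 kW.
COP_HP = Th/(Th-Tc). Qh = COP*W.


COP = 332.5750 / 69.9770 = 4.7526
Qh = 4.7526 * 6.0200 = 28.6109 kW

COP = 4.7526, Qh = 28.6109 kW


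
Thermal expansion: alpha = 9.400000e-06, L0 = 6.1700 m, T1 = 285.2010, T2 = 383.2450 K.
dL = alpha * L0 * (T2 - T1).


dT = 98.0440 K
dL = 9.400000e-06 * 6.1700 * 98.0440 = 0.005686 m
L_final = 6.175686 m

dL = 0.005686 m


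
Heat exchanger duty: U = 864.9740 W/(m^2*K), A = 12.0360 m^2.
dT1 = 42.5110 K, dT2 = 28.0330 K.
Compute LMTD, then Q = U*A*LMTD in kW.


LMTD = 34.7711 K
Q = 864.9740 * 12.0360 * 34.7711 = 361995.7276 W = 361.9957 kW

361.9957 kW


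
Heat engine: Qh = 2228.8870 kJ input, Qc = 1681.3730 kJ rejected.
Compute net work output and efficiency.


W = 2228.8870 - 1681.3730 = 547.5140 kJ
eta = 547.5140 / 2228.8870 = 0.2456 = 24.5645%

W = 547.5140 kJ, eta = 24.5645%


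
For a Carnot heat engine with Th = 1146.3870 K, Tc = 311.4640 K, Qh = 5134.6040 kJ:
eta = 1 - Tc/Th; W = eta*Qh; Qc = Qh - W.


eta = 1 - 311.4640/1146.3870 = 0.7283
W = 0.7283 * 5134.6040 = 3739.5740 kJ
Qc = 5134.6040 - 3739.5740 = 1395.0300 kJ

eta = 72.8308%, W = 3739.5740 kJ, Qc = 1395.0300 kJ


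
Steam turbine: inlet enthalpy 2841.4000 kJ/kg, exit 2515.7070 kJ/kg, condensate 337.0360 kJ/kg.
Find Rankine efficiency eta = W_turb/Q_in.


W = 325.6930 kJ/kg
Q_in = 2504.3640 kJ/kg
eta = 0.1301 = 13.0050%

eta = 13.0050%


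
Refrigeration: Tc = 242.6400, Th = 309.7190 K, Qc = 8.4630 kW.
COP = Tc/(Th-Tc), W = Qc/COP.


COP = 242.6400 / 67.0790 = 3.6172
W = 8.4630 / 3.6172 = 2.3396 kW

COP = 3.6172, W = 2.3396 kW


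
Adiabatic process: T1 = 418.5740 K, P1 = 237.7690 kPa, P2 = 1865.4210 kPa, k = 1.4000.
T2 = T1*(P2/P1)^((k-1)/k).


(k-1)/k = 0.2857
(P2/P1)^exp = 1.8014
T2 = 418.5740 * 1.8014 = 754.0123 K

754.0123 K


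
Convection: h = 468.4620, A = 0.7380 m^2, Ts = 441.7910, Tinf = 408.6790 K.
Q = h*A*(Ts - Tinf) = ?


dT = 33.1120 K
Q = 468.4620 * 0.7380 * 33.1120 = 11447.6447 W

11447.6447 W


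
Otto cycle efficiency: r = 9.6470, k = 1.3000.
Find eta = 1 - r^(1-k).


r^(k-1) = 1.9739
eta = 1 - 1/1.9739 = 0.4934 = 49.3380%

49.3380%


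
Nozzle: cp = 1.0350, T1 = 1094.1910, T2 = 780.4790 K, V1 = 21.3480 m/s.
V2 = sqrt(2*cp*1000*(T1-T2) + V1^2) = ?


dT = 313.7120 K
2*cp*1000*dT = 649383.8400
V1^2 = 455.7371
V2 = sqrt(649839.5771) = 806.1263 m/s

806.1263 m/s


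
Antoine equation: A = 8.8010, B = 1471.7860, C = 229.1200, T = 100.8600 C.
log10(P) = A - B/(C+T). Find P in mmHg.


C+T = 329.9800
B/(C+T) = 4.4602
log10(P) = 8.8010 - 4.4602 = 4.3408
P = 10^4.3408 = 21916.5458 mmHg

21916.5458 mmHg


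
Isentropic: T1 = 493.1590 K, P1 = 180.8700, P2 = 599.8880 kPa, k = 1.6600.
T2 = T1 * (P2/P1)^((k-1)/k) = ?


(k-1)/k = 0.3976
(P2/P1)^exp = 1.6107
T2 = 493.1590 * 1.6107 = 794.3533 K

794.3533 K


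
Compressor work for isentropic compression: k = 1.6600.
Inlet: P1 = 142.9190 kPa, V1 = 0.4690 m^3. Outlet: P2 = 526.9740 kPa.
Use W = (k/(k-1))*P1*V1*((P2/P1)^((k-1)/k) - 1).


(k-1)/k = 0.3976
(P2/P1)^exp = 1.6800
W = 2.5152 * 142.9190 * 0.4690 * (1.6800 - 1) = 114.6431 kJ

114.6431 kJ


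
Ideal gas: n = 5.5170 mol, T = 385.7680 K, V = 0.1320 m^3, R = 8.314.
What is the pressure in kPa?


P = nRT/V = 5.5170 * 8.314 * 385.7680 / 0.1320
= 17694.5370 / 0.1320 = 134049.5228 Pa = 134.0495 kPa

134.0495 kPa


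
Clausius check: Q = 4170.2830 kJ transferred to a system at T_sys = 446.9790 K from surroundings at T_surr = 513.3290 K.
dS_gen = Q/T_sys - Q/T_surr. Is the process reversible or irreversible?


dS_sys = 4170.2830/446.9790 = 9.3299 kJ/K
dS_surr = -4170.2830/513.3290 = -8.1240 kJ/K
dS_gen = 9.3299 - 8.1240 = 1.2059 kJ/K (irreversible)

dS_gen = 1.2059 kJ/K, irreversible


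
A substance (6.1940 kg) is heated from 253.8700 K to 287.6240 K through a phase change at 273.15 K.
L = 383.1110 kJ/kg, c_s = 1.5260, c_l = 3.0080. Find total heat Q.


Q1 (sensible, solid) = 6.1940 * 1.5260 * 19.2800 = 182.2354 kJ
Q2 (latent) = 6.1940 * 383.1110 = 2372.9895 kJ
Q3 (sensible, liquid) = 6.1940 * 3.0080 * 14.4740 = 269.6731 kJ
Q_total = 2824.8980 kJ

2824.8980 kJ


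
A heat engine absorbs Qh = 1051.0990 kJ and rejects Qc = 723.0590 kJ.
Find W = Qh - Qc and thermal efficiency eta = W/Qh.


W = 1051.0990 - 723.0590 = 328.0400 kJ
eta = 328.0400 / 1051.0990 = 0.3121 = 31.2092%

W = 328.0400 kJ, eta = 31.2092%


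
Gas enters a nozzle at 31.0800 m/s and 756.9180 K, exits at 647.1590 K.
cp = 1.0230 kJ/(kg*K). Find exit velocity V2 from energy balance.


dT = 109.7590 K
2*cp*1000*dT = 224566.9140
V1^2 = 965.9664
V2 = sqrt(225532.8804) = 474.9030 m/s

474.9030 m/s


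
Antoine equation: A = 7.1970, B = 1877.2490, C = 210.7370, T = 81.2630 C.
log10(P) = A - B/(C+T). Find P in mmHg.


C+T = 292.0000
B/(C+T) = 6.4289
log10(P) = 7.1970 - 6.4289 = 0.7681
P = 10^0.7681 = 5.8623 mmHg

5.8623 mmHg


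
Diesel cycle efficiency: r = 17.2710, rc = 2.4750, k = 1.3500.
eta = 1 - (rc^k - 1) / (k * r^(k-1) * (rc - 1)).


r^(k-1) = 2.7106
rc^k = 3.3988
eta = 0.5556 = 55.5565%

55.5565%


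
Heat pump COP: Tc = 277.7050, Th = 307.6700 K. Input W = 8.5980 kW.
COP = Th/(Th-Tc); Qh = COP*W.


COP = 307.6700 / 29.9650 = 10.2676
Qh = 10.2676 * 8.5980 = 88.2812 kW

COP = 10.2676, Qh = 88.2812 kW


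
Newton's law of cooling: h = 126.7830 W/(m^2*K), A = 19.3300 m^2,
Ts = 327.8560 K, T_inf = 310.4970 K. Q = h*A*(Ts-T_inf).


dT = 17.3590 K
Q = 126.7830 * 19.3300 * 17.3590 = 42541.9685 W

42541.9685 W


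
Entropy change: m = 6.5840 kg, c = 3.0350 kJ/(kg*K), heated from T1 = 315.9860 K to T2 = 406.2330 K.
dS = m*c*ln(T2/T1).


T2/T1 = 1.2856
ln(T2/T1) = 0.2512
dS = 6.5840 * 3.0350 * 0.2512 = 5.0202 kJ/K

5.0202 kJ/K


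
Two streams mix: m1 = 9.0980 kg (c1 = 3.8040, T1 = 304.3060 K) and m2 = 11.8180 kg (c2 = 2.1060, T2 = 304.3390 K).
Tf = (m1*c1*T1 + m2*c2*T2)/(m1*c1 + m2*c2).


num = 18106.2676
den = 59.4975
Tf = 304.3198 K

304.3198 K


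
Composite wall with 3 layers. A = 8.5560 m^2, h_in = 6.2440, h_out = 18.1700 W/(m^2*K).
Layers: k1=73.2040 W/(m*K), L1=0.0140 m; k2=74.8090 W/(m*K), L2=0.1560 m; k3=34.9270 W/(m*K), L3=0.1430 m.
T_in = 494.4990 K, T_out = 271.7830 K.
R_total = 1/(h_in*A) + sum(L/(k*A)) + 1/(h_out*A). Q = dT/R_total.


R_conv_in = 1/(6.2440*8.5560) = 0.0187
R_1 = 0.0140/(73.2040*8.5560) = 2.2352e-05
R_2 = 0.1560/(74.8090*8.5560) = 0.0002
R_3 = 0.1430/(34.9270*8.5560) = 0.0005
R_conv_out = 1/(18.1700*8.5560) = 0.0064
R_total = 0.0259 K/W
Q = 222.7160 / 0.0259 = 8600.6285 W

R_total = 0.0259 K/W, Q = 8600.6285 W


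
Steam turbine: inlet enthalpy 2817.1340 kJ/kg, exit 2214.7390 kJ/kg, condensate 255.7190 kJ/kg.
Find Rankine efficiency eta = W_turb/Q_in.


W = 602.3950 kJ/kg
Q_in = 2561.4150 kJ/kg
eta = 0.2352 = 23.5181%

eta = 23.5181%


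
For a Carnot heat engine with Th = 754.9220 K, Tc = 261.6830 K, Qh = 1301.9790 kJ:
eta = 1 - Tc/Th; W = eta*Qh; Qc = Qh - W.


eta = 1 - 261.6830/754.9220 = 0.6534
W = 0.6534 * 1301.9790 = 850.6665 kJ
Qc = 1301.9790 - 850.6665 = 451.3125 kJ

eta = 65.3364%, W = 850.6665 kJ, Qc = 451.3125 kJ


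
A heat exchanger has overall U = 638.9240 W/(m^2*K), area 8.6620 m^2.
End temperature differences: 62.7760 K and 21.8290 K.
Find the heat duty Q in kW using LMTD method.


LMTD = 38.7633 K
Q = 638.9240 * 8.6620 * 38.7633 = 214530.1950 W = 214.5302 kW

214.5302 kW


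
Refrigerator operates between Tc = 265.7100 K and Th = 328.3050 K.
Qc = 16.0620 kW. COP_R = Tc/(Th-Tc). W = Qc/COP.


COP = 265.7100 / 62.5950 = 4.2449
W = 16.0620 / 4.2449 = 3.7838 kW

COP = 4.2449, W = 3.7838 kW


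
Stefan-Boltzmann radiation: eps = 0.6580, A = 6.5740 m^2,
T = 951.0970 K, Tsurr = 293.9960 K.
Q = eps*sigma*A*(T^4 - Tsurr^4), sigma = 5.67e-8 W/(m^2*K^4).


T^4 = 8.1827e+11
Tsurr^4 = 7.4708e+09
Q = 0.6580 * 5.67e-8 * 6.5740 * 8.1080e+11 = 198863.2896 W

198863.2896 W


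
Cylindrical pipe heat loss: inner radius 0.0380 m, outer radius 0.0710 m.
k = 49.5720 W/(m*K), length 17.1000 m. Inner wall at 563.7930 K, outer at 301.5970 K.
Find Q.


dT = 262.1960 K
ln(ro/ri) = 0.6251
Q = 2*pi*49.5720*17.1000*262.1960 / 0.6251 = 2234052.3611 W

2234052.3611 W


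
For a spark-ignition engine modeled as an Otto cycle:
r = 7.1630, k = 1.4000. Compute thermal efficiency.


r^(k-1) = 2.1981
eta = 1 - 1/2.1981 = 0.5451 = 54.5052%

54.5052%


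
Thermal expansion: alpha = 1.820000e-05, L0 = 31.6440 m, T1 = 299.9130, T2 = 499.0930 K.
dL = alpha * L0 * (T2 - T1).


dT = 199.1800 K
dL = 1.820000e-05 * 31.6440 * 199.1800 = 0.114712 m
L_final = 31.758712 m

dL = 0.114712 m


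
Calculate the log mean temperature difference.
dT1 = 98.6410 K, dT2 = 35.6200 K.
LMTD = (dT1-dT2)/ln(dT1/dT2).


dT1/dT2 = 2.7693
ln(dT1/dT2) = 1.0186
LMTD = 63.0210 / 1.0186 = 61.8714 K

61.8714 K


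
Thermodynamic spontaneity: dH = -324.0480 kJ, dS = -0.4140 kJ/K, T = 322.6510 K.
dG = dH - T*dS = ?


T*dS = 322.6510 * -0.4140 = -133.5775 kJ
dG = -324.0480 + 133.5775 = -190.4705 kJ (spontaneous)

dG = -190.4705 kJ, spontaneous


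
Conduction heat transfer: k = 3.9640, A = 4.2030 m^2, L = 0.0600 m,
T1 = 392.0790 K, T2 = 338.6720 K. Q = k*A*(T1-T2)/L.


dT = 53.4070 K
Q = 3.9640 * 4.2030 * 53.4070 / 0.0600 = 14829.9596 W

14829.9596 W


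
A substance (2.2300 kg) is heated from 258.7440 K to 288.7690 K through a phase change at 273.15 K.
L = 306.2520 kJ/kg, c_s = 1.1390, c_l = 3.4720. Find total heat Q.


Q1 (sensible, solid) = 2.2300 * 1.1390 * 14.4060 = 36.5908 kJ
Q2 (latent) = 2.2300 * 306.2520 = 682.9420 kJ
Q3 (sensible, liquid) = 2.2300 * 3.4720 * 15.6190 = 120.9310 kJ
Q_total = 840.4638 kJ

840.4638 kJ


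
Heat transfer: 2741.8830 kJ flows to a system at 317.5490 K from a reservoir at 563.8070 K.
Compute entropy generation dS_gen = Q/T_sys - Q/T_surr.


dS_sys = 2741.8830/317.5490 = 8.6345 kJ/K
dS_surr = -2741.8830/563.8070 = -4.8632 kJ/K
dS_gen = 8.6345 - 4.8632 = 3.7714 kJ/K (irreversible)

dS_gen = 3.7714 kJ/K, irreversible


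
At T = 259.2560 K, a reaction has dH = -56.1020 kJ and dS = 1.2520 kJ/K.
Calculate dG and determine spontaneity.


T*dS = 259.2560 * 1.2520 = 324.5885 kJ
dG = -56.1020 - 324.5885 = -380.6905 kJ (spontaneous)

dG = -380.6905 kJ, spontaneous


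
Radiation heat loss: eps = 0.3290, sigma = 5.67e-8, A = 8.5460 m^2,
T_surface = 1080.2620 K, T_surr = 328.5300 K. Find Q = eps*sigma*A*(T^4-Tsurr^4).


T^4 = 1.3618e+12
Tsurr^4 = 1.1649e+10
Q = 0.3290 * 5.67e-8 * 8.5460 * 1.3502e+12 = 215242.0812 W

215242.0812 W


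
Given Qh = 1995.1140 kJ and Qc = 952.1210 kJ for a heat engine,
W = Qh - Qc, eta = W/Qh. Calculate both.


W = 1995.1140 - 952.1210 = 1042.9930 kJ
eta = 1042.9930 / 1995.1140 = 0.5228 = 52.2774%

W = 1042.9930 kJ, eta = 52.2774%


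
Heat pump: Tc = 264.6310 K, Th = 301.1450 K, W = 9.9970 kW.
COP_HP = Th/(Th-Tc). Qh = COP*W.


COP = 301.1450 / 36.5140 = 8.2474
Qh = 8.2474 * 9.9970 = 82.4491 kW

COP = 8.2474, Qh = 82.4491 kW


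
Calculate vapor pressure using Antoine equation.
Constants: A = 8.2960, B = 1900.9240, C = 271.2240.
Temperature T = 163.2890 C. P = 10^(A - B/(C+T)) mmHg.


C+T = 434.5130
B/(C+T) = 4.3748
log10(P) = 8.2960 - 4.3748 = 3.9212
P = 10^3.9212 = 8339.9215 mmHg

8339.9215 mmHg


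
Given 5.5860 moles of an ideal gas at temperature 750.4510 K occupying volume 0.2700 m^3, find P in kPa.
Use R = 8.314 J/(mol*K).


P = nRT/V = 5.5860 * 8.314 * 750.4510 / 0.2700
= 34852.4483 / 0.2700 = 129083.1420 Pa = 129.0831 kPa

129.0831 kPa


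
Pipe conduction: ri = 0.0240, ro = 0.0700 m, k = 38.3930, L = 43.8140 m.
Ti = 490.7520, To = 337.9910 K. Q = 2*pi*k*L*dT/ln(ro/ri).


dT = 152.7610 K
ln(ro/ri) = 1.0704
Q = 2*pi*38.3930*43.8140*152.7610 / 1.0704 = 1508323.2021 W

1508323.2021 W


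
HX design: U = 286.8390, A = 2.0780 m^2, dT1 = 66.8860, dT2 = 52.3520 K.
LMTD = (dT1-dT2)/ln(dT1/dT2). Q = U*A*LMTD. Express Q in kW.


LMTD = 59.3226 K
Q = 286.8390 * 2.0780 * 59.3226 = 35359.2981 W = 35.3593 kW

35.3593 kW


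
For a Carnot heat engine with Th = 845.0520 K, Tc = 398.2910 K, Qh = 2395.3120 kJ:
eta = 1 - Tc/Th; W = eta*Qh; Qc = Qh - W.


eta = 1 - 398.2910/845.0520 = 0.5287
W = 0.5287 * 2395.3120 = 1266.3505 kJ
Qc = 2395.3120 - 1266.3505 = 1128.9615 kJ

eta = 52.8679%, W = 1266.3505 kJ, Qc = 1128.9615 kJ


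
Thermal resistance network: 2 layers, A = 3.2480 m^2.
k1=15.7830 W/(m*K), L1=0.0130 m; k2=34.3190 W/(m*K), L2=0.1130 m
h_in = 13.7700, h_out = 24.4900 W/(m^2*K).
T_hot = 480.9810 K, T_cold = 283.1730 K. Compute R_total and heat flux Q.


R_conv_in = 1/(13.7700*3.2480) = 0.0224
R_1 = 0.0130/(15.7830*3.2480) = 0.0003
R_2 = 0.1130/(34.3190*3.2480) = 0.0010
R_conv_out = 1/(24.4900*3.2480) = 0.0126
R_total = 0.0362 K/W
Q = 197.8080 / 0.0362 = 5464.6188 W

R_total = 0.0362 K/W, Q = 5464.6188 W


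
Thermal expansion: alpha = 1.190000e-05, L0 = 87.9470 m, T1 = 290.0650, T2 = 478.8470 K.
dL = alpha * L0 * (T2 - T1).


dT = 188.7820 K
dL = 1.190000e-05 * 87.9470 * 188.7820 = 0.197573 m
L_final = 88.144573 m

dL = 0.197573 m


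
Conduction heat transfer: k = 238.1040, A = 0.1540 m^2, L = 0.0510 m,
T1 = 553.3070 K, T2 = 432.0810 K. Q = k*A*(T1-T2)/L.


dT = 121.2260 K
Q = 238.1040 * 0.1540 * 121.2260 / 0.0510 = 87159.1551 W

87159.1551 W


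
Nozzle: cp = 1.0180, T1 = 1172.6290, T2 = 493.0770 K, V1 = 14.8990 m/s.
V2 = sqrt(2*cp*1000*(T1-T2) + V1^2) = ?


dT = 679.5520 K
2*cp*1000*dT = 1383567.8720
V1^2 = 221.9802
V2 = sqrt(1383789.8522) = 1176.3460 m/s

1176.3460 m/s


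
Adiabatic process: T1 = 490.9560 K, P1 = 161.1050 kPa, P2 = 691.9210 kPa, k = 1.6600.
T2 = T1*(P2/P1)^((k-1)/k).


(k-1)/k = 0.3976
(P2/P1)^exp = 1.7851
T2 = 490.9560 * 1.7851 = 876.3879 K

876.3879 K


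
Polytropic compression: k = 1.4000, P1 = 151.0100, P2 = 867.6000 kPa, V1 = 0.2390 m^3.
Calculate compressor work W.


(k-1)/k = 0.2857
(P2/P1)^exp = 1.6480
W = 3.5000 * 151.0100 * 0.2390 * (1.6480 - 1) = 81.8503 kJ

81.8503 kJ


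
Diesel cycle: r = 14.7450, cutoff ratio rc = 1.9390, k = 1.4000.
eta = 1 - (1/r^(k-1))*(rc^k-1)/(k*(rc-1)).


r^(k-1) = 2.9340
rc^k = 2.5270
eta = 0.6041 = 60.4093%

60.4093%


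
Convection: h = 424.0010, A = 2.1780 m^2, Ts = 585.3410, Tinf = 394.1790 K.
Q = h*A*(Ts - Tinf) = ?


dT = 191.1620 K
Q = 424.0010 * 2.1780 * 191.1620 = 176533.1708 W

176533.1708 W


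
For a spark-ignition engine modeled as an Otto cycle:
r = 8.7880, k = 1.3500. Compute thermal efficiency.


r^(k-1) = 2.1397
eta = 1 - 1/2.1397 = 0.5327 = 53.2654%

53.2654%


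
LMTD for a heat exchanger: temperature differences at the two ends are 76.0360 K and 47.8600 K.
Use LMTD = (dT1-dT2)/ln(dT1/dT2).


dT1/dT2 = 1.5887
ln(dT1/dT2) = 0.4629
LMTD = 28.1760 / 0.4629 = 60.8649 K

60.8649 K


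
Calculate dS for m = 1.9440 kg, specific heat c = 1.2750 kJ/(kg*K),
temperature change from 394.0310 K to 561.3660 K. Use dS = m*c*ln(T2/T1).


T2/T1 = 1.4247
ln(T2/T1) = 0.3539
dS = 1.9440 * 1.2750 * 0.3539 = 0.8773 kJ/K

0.8773 kJ/K


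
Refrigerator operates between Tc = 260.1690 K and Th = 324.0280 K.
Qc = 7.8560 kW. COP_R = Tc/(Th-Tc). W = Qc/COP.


COP = 260.1690 / 63.8590 = 4.0741
W = 7.8560 / 4.0741 = 1.9283 kW

COP = 4.0741, W = 1.9283 kW


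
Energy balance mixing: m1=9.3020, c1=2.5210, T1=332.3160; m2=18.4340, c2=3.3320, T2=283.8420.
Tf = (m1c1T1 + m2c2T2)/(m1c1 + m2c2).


num = 25227.0922
den = 84.8724
Tf = 297.2354 K

297.2354 K


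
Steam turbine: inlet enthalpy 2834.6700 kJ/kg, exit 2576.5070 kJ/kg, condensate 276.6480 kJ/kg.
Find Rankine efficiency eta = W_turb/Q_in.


W = 258.1630 kJ/kg
Q_in = 2558.0220 kJ/kg
eta = 0.1009 = 10.0923%

eta = 10.0923%


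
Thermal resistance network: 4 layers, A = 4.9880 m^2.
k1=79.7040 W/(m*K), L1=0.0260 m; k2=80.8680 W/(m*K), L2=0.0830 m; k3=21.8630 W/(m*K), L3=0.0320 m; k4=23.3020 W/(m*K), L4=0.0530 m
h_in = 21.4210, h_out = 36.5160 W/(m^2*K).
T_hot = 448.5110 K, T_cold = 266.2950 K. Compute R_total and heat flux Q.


R_conv_in = 1/(21.4210*4.9880) = 0.0094
R_1 = 0.0260/(79.7040*4.9880) = 6.5398e-05
R_2 = 0.0830/(80.8680*4.9880) = 0.0002
R_3 = 0.0320/(21.8630*4.9880) = 0.0003
R_4 = 0.0530/(23.3020*4.9880) = 0.0005
R_conv_out = 1/(36.5160*4.9880) = 0.0055
R_total = 0.0159 K/W
Q = 182.2160 / 0.0159 = 11481.8518 W

R_total = 0.0159 K/W, Q = 11481.8518 W


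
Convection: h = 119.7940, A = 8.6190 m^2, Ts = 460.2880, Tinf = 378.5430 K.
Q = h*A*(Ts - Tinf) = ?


dT = 81.7450 K
Q = 119.7940 * 8.6190 * 81.7450 = 84402.0792 W

84402.0792 W


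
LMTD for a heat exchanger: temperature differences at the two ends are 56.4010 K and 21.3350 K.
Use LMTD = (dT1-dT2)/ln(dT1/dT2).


dT1/dT2 = 2.6436
ln(dT1/dT2) = 0.9721
LMTD = 35.0660 / 0.9721 = 36.0710 K

36.0710 K


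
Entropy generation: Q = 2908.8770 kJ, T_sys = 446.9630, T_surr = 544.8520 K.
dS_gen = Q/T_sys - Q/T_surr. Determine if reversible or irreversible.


dS_sys = 2908.8770/446.9630 = 6.5081 kJ/K
dS_surr = -2908.8770/544.8520 = -5.3388 kJ/K
dS_gen = 6.5081 - 5.3388 = 1.1693 kJ/K (irreversible)

dS_gen = 1.1693 kJ/K, irreversible


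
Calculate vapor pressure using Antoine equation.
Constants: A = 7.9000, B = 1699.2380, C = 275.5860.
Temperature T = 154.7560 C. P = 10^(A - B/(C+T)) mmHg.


C+T = 430.3420
B/(C+T) = 3.9486
log10(P) = 7.9000 - 3.9486 = 3.9514
P = 10^3.9514 = 8941.7849 mmHg

8941.7849 mmHg
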